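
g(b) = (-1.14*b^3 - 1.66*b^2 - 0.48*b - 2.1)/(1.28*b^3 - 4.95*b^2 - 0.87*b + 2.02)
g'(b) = (-3.84*b^2 + 9.9*b + 0.87)*(-1.14*b^3 - 1.66*b^2 - 0.48*b - 2.1)/(1.28*b^3 - 4.95*b^2 - 0.87*b + 2.02)^2 + (-3.42*b^2 - 3.32*b - 0.48)/(1.28*b^3 - 4.95*b^2 - 0.87*b + 2.02) = (-8.88178419700125e-16*b^5 + 7.7678*b^4 + 3.2124*b^3 + 0.2238*b^2 - 27.4964*b - 2.7966)/(1.6384*b^6 - 12.672*b^5 + 22.2753*b^4 + 13.7842*b^3 - 19.2411*b^2 - 3.5148*b + 4.0804)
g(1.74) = 1.81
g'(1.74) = 0.64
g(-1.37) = 0.17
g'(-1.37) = 0.62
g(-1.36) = 0.18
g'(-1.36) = 0.64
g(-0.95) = 0.80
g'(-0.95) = 3.67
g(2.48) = 2.79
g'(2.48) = 2.23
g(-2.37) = -0.12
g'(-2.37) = 0.16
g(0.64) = 14.80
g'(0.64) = -346.92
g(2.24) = 2.34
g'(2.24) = 1.56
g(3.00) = 4.66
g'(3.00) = 5.65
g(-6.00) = -0.42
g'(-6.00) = 0.05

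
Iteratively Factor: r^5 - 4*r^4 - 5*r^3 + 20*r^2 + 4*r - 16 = (r + 2)*(r^4 - 6*r^3 + 7*r^2 + 6*r - 8) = (r - 4)*(r + 2)*(r^3 - 2*r^2 - r + 2) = (r - 4)*(r - 1)*(r + 2)*(r^2 - r - 2) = (r - 4)*(r - 2)*(r - 1)*(r + 2)*(r + 1)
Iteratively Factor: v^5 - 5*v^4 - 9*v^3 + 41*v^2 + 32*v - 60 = (v + 2)*(v^4 - 7*v^3 + 5*v^2 + 31*v - 30) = (v - 5)*(v + 2)*(v^3 - 2*v^2 - 5*v + 6) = (v - 5)*(v - 3)*(v + 2)*(v^2 + v - 2) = (v - 5)*(v - 3)*(v + 2)^2*(v - 1)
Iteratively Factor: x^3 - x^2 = (x)*(x^2 - x) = x^2*(x - 1)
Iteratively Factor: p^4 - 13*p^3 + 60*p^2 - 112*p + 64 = (p - 4)*(p^3 - 9*p^2 + 24*p - 16) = (p - 4)*(p - 1)*(p^2 - 8*p + 16) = (p - 4)^2*(p - 1)*(p - 4)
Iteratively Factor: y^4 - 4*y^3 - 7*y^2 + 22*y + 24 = (y + 1)*(y^3 - 5*y^2 - 2*y + 24) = (y - 4)*(y + 1)*(y^2 - y - 6) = (y - 4)*(y - 3)*(y + 1)*(y + 2)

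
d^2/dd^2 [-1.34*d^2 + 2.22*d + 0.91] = -2.68000000000000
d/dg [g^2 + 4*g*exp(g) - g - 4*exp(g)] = 4*g*exp(g) + 2*g - 1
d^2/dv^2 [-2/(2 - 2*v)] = 2/(v - 1)^3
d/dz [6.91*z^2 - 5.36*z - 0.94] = 13.82*z - 5.36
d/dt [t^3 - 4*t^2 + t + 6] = 3*t^2 - 8*t + 1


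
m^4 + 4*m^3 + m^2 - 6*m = m*(m - 1)*(m + 2)*(m + 3)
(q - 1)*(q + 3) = q^2 + 2*q - 3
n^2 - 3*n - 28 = (n - 7)*(n + 4)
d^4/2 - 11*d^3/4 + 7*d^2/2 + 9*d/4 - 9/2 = (d/2 + 1/2)*(d - 3)*(d - 2)*(d - 3/2)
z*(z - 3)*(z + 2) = z^3 - z^2 - 6*z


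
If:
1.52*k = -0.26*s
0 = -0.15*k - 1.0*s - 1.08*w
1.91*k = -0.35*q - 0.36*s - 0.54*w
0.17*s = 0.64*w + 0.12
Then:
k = -0.03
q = 0.21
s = 0.16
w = -0.14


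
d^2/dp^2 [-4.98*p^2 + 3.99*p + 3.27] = -9.96000000000000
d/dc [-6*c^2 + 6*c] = 6 - 12*c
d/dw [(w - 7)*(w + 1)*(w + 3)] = 3*w^2 - 6*w - 25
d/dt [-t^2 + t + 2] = 1 - 2*t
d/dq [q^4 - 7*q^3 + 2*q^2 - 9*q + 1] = 4*q^3 - 21*q^2 + 4*q - 9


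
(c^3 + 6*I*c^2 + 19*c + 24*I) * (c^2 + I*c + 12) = c^5 + 7*I*c^4 + 25*c^3 + 115*I*c^2 + 204*c + 288*I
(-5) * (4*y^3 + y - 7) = -20*y^3 - 5*y + 35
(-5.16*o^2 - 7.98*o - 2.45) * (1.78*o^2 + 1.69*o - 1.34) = -9.1848*o^4 - 22.9248*o^3 - 10.9328*o^2 + 6.5527*o + 3.283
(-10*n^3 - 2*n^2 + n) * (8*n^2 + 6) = -80*n^5 - 16*n^4 - 52*n^3 - 12*n^2 + 6*n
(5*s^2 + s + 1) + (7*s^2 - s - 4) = 12*s^2 - 3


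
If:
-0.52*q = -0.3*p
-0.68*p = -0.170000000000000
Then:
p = 0.25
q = 0.14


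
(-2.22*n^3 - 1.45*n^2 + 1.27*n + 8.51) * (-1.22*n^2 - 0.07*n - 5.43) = 2.7084*n^5 + 1.9244*n^4 + 10.6067*n^3 - 2.5976*n^2 - 7.4918*n - 46.2093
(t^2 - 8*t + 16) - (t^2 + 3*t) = 16 - 11*t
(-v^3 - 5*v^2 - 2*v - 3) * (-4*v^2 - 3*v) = 4*v^5 + 23*v^4 + 23*v^3 + 18*v^2 + 9*v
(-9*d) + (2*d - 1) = -7*d - 1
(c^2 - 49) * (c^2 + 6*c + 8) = c^4 + 6*c^3 - 41*c^2 - 294*c - 392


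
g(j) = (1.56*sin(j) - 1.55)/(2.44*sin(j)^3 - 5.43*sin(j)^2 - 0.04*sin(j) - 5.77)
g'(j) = (1.56*sin(j) - 1.55)*(-7.32*sin(j)^2*cos(j) + 10.86*sin(j)*cos(j) + 0.04*cos(j))/(2.44*sin(j)^3 - 5.43*sin(j)^2 - 0.04*sin(j) - 5.77)^2 + 1.56*cos(j)/(2.44*sin(j)^3 - 5.43*sin(j)^2 - 0.04*sin(j) - 5.77)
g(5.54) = 0.29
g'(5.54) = 0.13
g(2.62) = 0.11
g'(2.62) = 0.25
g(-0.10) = 0.29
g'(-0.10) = -0.21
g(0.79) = 0.06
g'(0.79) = -0.16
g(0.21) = 0.20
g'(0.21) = -0.32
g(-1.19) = 0.24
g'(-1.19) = 0.07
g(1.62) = -0.00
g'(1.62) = 0.01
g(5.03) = 0.24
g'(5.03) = 0.06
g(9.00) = 0.14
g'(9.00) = 0.28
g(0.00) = 0.27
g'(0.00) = -0.27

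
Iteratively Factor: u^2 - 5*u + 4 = (u - 4)*(u - 1)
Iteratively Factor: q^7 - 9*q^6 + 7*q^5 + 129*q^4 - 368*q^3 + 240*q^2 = (q)*(q^6 - 9*q^5 + 7*q^4 + 129*q^3 - 368*q^2 + 240*q) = q*(q - 4)*(q^5 - 5*q^4 - 13*q^3 + 77*q^2 - 60*q) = q*(q - 4)*(q - 3)*(q^4 - 2*q^3 - 19*q^2 + 20*q) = q^2*(q - 4)*(q - 3)*(q^3 - 2*q^2 - 19*q + 20) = q^2*(q - 4)*(q - 3)*(q - 1)*(q^2 - q - 20) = q^2*(q - 5)*(q - 4)*(q - 3)*(q - 1)*(q + 4)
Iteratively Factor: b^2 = (b)*(b)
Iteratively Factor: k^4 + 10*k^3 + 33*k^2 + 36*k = (k + 3)*(k^3 + 7*k^2 + 12*k) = k*(k + 3)*(k^2 + 7*k + 12) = k*(k + 3)*(k + 4)*(k + 3)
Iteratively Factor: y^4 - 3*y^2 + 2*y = (y + 2)*(y^3 - 2*y^2 + y) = (y - 1)*(y + 2)*(y^2 - y) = y*(y - 1)*(y + 2)*(y - 1)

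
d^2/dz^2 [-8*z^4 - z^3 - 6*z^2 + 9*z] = -96*z^2 - 6*z - 12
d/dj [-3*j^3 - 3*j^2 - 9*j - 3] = -9*j^2 - 6*j - 9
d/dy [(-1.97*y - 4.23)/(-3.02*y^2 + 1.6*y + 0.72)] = (-5.9494*y^2 - 25.5492*y + 5.3496)/(9.1204*y^4 - 9.664*y^3 - 1.7888*y^2 + 2.304*y + 0.5184)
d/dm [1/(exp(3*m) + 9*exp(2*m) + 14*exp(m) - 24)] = (-3*exp(2*m) - 18*exp(m) - 14)*exp(m)/(exp(3*m) + 9*exp(2*m) + 14*exp(m) - 24)^2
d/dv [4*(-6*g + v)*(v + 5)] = -24*g + 8*v + 20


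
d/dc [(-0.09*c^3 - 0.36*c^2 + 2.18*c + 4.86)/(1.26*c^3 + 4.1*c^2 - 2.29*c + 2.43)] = (0.0846*c^4 - 5.0814*c^3 - 27.1405*c^2 - 41.6016*c + 16.4268)/(1.5876*c^6 + 10.332*c^5 + 11.0392*c^4 - 12.6544*c^3 + 25.1701*c^2 - 11.1294*c + 5.9049)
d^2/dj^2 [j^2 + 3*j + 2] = 2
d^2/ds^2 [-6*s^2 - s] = -12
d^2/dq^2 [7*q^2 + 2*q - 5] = 14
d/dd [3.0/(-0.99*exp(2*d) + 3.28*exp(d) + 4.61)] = (5.94*exp(d) - 9.84)*exp(d)/(-0.99*exp(2*d) + 3.28*exp(d) + 4.61)^2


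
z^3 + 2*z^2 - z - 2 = (z - 1)*(z + 1)*(z + 2)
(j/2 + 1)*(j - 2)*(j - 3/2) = j^3/2 - 3*j^2/4 - 2*j + 3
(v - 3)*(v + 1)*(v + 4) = v^3 + 2*v^2 - 11*v - 12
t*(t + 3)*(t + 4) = t^3 + 7*t^2 + 12*t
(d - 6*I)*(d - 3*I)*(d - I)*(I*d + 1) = I*d^4 + 11*d^3 - 37*I*d^2 - 45*d + 18*I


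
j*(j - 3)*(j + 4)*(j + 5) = j^4 + 6*j^3 - 7*j^2 - 60*j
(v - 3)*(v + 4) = v^2 + v - 12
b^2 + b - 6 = (b - 2)*(b + 3)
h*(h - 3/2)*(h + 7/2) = h^3 + 2*h^2 - 21*h/4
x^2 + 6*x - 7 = (x - 1)*(x + 7)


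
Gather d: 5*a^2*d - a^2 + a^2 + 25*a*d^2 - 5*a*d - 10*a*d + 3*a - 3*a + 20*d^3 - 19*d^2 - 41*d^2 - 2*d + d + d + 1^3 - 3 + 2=20*d^3 + d^2*(25*a - 60) + d*(5*a^2 - 15*a)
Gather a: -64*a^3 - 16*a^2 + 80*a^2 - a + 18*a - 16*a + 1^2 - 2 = -64*a^3 + 64*a^2 + a - 1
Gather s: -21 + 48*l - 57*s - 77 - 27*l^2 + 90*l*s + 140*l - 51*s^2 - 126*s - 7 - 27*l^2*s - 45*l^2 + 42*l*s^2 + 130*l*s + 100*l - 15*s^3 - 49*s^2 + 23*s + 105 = -72*l^2 + 288*l - 15*s^3 + s^2*(42*l - 100) + s*(-27*l^2 + 220*l - 160)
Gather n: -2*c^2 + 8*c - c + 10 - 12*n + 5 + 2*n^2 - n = -2*c^2 + 7*c + 2*n^2 - 13*n + 15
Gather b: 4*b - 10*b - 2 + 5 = 3 - 6*b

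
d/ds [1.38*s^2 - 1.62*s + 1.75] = 2.76*s - 1.62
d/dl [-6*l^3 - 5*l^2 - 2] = 2*l*(-9*l - 5)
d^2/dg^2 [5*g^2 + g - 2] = 10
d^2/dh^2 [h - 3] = 0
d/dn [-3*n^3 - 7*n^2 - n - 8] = -9*n^2 - 14*n - 1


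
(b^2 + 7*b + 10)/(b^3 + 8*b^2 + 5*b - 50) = (b + 2)/(b^2 + 3*b - 10)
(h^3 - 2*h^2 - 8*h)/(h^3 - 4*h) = (h - 4)/(h - 2)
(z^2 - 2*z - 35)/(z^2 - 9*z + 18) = (z^2 - 2*z - 35)/(z^2 - 9*z + 18)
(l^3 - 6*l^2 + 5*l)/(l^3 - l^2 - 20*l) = (l - 1)/(l + 4)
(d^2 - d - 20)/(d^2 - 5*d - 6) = (-d^2 + d + 20)/(-d^2 + 5*d + 6)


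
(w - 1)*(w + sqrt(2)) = w^2 - w + sqrt(2)*w - sqrt(2)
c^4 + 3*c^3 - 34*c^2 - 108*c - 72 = (c - 6)*(c + 1)*(c + 2)*(c + 6)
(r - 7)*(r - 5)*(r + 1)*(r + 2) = r^4 - 9*r^3 + r^2 + 81*r + 70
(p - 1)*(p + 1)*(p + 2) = p^3 + 2*p^2 - p - 2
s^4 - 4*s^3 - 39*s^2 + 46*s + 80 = (s - 8)*(s - 2)*(s + 1)*(s + 5)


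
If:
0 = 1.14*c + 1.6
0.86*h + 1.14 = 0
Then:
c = -1.40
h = -1.33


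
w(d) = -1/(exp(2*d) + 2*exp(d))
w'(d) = -(-2*exp(2*d) - 2*exp(d))/(exp(2*d) + 2*exp(d))^2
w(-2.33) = -4.90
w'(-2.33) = 5.13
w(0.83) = -0.10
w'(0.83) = 0.16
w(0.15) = -0.27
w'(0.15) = 0.37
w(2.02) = -0.01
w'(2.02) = 0.02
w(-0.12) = -0.39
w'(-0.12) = 0.51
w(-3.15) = -11.42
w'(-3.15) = 11.66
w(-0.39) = -0.55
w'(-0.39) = 0.69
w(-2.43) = -5.44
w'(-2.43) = 5.67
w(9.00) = 0.00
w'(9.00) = 0.00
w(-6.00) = -201.46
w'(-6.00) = 201.71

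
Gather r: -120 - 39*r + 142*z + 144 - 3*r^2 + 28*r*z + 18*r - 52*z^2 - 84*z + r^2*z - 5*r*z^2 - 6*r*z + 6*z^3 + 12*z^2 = r^2*(z - 3) + r*(-5*z^2 + 22*z - 21) + 6*z^3 - 40*z^2 + 58*z + 24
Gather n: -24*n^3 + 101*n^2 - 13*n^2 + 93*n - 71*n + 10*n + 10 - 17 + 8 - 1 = -24*n^3 + 88*n^2 + 32*n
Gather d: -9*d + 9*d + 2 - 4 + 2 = 0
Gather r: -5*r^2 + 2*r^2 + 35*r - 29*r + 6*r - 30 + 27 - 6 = -3*r^2 + 12*r - 9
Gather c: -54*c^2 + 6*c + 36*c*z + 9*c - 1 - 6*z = -54*c^2 + c*(36*z + 15) - 6*z - 1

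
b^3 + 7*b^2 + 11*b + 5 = (b + 1)^2*(b + 5)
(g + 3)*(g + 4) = g^2 + 7*g + 12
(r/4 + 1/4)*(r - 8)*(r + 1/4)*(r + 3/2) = r^4/4 - 21*r^3/16 - 159*r^2/32 - 133*r/32 - 3/4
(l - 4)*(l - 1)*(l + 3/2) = l^3 - 7*l^2/2 - 7*l/2 + 6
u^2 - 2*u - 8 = (u - 4)*(u + 2)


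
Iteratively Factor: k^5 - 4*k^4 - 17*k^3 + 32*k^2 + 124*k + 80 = (k + 2)*(k^4 - 6*k^3 - 5*k^2 + 42*k + 40) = (k - 5)*(k + 2)*(k^3 - k^2 - 10*k - 8) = (k - 5)*(k + 2)^2*(k^2 - 3*k - 4) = (k - 5)*(k + 1)*(k + 2)^2*(k - 4)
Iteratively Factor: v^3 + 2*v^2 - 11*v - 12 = (v + 1)*(v^2 + v - 12) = (v + 1)*(v + 4)*(v - 3)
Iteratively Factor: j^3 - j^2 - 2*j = (j + 1)*(j^2 - 2*j) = j*(j + 1)*(j - 2)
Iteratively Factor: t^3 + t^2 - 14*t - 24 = (t + 3)*(t^2 - 2*t - 8) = (t + 2)*(t + 3)*(t - 4)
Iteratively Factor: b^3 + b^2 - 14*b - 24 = (b - 4)*(b^2 + 5*b + 6) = (b - 4)*(b + 3)*(b + 2)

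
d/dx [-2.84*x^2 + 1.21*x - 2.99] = 1.21 - 5.68*x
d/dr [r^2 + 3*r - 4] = 2*r + 3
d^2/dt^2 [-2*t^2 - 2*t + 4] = -4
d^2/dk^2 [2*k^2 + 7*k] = 4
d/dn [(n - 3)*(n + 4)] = 2*n + 1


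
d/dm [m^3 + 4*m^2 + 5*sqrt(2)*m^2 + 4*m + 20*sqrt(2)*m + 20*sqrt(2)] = 3*m^2 + 8*m + 10*sqrt(2)*m + 4 + 20*sqrt(2)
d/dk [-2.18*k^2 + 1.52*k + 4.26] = 1.52 - 4.36*k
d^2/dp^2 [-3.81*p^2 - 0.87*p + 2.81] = -7.62000000000000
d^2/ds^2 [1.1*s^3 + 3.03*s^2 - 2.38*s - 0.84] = 6.6*s + 6.06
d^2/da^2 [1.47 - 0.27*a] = 0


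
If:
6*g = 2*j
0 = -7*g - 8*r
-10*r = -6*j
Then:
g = 0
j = 0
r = 0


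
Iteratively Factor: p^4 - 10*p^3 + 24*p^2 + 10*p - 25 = (p - 5)*(p^3 - 5*p^2 - p + 5) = (p - 5)*(p - 1)*(p^2 - 4*p - 5) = (p - 5)*(p - 1)*(p + 1)*(p - 5)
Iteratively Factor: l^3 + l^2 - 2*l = (l)*(l^2 + l - 2) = l*(l + 2)*(l - 1)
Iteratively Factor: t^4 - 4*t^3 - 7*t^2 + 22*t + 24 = (t + 2)*(t^3 - 6*t^2 + 5*t + 12) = (t + 1)*(t + 2)*(t^2 - 7*t + 12) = (t - 4)*(t + 1)*(t + 2)*(t - 3)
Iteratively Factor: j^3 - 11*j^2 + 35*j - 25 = (j - 5)*(j^2 - 6*j + 5) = (j - 5)^2*(j - 1)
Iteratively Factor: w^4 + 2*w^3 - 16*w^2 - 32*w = (w - 4)*(w^3 + 6*w^2 + 8*w) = w*(w - 4)*(w^2 + 6*w + 8) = w*(w - 4)*(w + 2)*(w + 4)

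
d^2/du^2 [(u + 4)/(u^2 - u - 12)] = 2*(3*(-u - 1)*(-u^2 + u + 12) - (u + 4)*(2*u - 1)^2)/(-u^2 + u + 12)^3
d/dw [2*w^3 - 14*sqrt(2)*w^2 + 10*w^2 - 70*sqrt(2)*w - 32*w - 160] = 6*w^2 - 28*sqrt(2)*w + 20*w - 70*sqrt(2) - 32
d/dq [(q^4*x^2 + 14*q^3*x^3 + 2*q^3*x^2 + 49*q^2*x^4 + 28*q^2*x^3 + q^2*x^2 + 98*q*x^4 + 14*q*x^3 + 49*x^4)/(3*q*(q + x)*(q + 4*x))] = x^2*(q^6 + 10*q^5*x + 33*q^4*x^2 - 18*q^4*x - q^4 + 112*q^3*x^3 - 180*q^3*x^2 - 28*q^3*x + 196*q^2*x^4 - 378*q^2*x^3 - 213*q^2*x^2 - 490*q*x^3 - 196*x^4)/(3*q^2*(q^4 + 10*q^3*x + 33*q^2*x^2 + 40*q*x^3 + 16*x^4))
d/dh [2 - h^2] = -2*h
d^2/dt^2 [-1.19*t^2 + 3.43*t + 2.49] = -2.38000000000000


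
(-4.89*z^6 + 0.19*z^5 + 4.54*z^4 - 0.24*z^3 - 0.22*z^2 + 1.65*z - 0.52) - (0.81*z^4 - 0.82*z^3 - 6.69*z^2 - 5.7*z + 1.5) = -4.89*z^6 + 0.19*z^5 + 3.73*z^4 + 0.58*z^3 + 6.47*z^2 + 7.35*z - 2.02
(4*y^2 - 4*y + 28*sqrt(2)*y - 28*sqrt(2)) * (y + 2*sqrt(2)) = 4*y^3 - 4*y^2 + 36*sqrt(2)*y^2 - 36*sqrt(2)*y + 112*y - 112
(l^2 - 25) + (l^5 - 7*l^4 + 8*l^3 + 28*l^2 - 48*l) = l^5 - 7*l^4 + 8*l^3 + 29*l^2 - 48*l - 25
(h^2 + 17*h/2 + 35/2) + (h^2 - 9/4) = 2*h^2 + 17*h/2 + 61/4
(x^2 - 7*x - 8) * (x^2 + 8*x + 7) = x^4 + x^3 - 57*x^2 - 113*x - 56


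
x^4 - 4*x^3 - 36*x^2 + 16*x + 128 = (x - 8)*(x - 2)*(x + 2)*(x + 4)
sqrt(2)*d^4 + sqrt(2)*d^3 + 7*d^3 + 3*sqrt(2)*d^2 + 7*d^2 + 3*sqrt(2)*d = d*(d + 1)*(d + 3*sqrt(2))*(sqrt(2)*d + 1)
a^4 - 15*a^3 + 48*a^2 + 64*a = a*(a - 8)^2*(a + 1)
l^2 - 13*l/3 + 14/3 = (l - 7/3)*(l - 2)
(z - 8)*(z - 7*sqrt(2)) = z^2 - 7*sqrt(2)*z - 8*z + 56*sqrt(2)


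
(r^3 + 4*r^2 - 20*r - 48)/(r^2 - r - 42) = (r^2 - 2*r - 8)/(r - 7)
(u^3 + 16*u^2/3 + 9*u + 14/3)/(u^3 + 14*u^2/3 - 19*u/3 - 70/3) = (3*u^2 + 10*u + 7)/(3*u^2 + 8*u - 35)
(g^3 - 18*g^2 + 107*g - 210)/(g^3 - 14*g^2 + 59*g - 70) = (g - 6)/(g - 2)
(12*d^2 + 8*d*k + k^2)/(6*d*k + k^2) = (2*d + k)/k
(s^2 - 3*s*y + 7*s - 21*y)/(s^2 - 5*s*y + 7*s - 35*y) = (-s + 3*y)/(-s + 5*y)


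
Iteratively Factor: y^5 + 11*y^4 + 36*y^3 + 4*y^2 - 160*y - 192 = (y + 2)*(y^4 + 9*y^3 + 18*y^2 - 32*y - 96) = (y - 2)*(y + 2)*(y^3 + 11*y^2 + 40*y + 48) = (y - 2)*(y + 2)*(y + 4)*(y^2 + 7*y + 12) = (y - 2)*(y + 2)*(y + 3)*(y + 4)*(y + 4)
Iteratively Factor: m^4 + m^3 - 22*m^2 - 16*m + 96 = (m - 4)*(m^3 + 5*m^2 - 2*m - 24) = (m - 4)*(m - 2)*(m^2 + 7*m + 12) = (m - 4)*(m - 2)*(m + 4)*(m + 3)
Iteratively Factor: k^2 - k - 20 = (k + 4)*(k - 5)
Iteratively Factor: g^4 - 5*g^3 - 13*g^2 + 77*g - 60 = (g - 3)*(g^3 - 2*g^2 - 19*g + 20) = (g - 3)*(g + 4)*(g^2 - 6*g + 5) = (g - 5)*(g - 3)*(g + 4)*(g - 1)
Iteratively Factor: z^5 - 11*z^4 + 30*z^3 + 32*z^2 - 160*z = (z - 4)*(z^4 - 7*z^3 + 2*z^2 + 40*z) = (z - 4)^2*(z^3 - 3*z^2 - 10*z) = z*(z - 4)^2*(z^2 - 3*z - 10) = z*(z - 4)^2*(z + 2)*(z - 5)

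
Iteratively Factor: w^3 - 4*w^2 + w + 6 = (w - 3)*(w^2 - w - 2) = (w - 3)*(w - 2)*(w + 1)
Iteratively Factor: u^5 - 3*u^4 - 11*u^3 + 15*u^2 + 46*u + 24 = (u + 1)*(u^4 - 4*u^3 - 7*u^2 + 22*u + 24) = (u + 1)*(u + 2)*(u^3 - 6*u^2 + 5*u + 12) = (u - 3)*(u + 1)*(u + 2)*(u^2 - 3*u - 4) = (u - 4)*(u - 3)*(u + 1)*(u + 2)*(u + 1)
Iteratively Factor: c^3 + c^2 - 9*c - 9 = (c - 3)*(c^2 + 4*c + 3) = (c - 3)*(c + 3)*(c + 1)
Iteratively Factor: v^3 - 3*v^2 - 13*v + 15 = (v + 3)*(v^2 - 6*v + 5) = (v - 1)*(v + 3)*(v - 5)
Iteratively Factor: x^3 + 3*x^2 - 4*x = (x)*(x^2 + 3*x - 4) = x*(x + 4)*(x - 1)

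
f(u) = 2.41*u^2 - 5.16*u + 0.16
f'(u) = 4.82*u - 5.16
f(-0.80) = 5.83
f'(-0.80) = -9.02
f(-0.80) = 5.83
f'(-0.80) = -9.02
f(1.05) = -2.60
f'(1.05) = -0.10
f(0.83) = -2.46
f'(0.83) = -1.16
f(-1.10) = 8.75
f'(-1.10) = -10.46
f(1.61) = -1.90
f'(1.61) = 2.60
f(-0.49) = 3.27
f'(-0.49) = -7.52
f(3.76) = 14.83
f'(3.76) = 12.96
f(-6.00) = 117.88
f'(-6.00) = -34.08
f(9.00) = 148.93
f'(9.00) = 38.22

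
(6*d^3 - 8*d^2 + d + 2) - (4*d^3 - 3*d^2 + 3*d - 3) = 2*d^3 - 5*d^2 - 2*d + 5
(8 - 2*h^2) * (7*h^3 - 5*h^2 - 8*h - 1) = -14*h^5 + 10*h^4 + 72*h^3 - 38*h^2 - 64*h - 8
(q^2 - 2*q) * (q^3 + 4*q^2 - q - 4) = q^5 + 2*q^4 - 9*q^3 - 2*q^2 + 8*q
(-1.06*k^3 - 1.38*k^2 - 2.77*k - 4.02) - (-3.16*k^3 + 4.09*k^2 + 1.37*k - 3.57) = 2.1*k^3 - 5.47*k^2 - 4.14*k - 0.45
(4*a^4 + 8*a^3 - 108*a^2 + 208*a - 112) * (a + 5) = 4*a^5 + 28*a^4 - 68*a^3 - 332*a^2 + 928*a - 560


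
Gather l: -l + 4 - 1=3 - l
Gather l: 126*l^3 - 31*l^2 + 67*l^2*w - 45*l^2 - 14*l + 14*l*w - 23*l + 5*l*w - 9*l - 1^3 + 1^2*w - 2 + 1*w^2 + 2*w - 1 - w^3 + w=126*l^3 + l^2*(67*w - 76) + l*(19*w - 46) - w^3 + w^2 + 4*w - 4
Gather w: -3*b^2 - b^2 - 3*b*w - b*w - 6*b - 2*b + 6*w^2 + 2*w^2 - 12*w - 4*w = -4*b^2 - 8*b + 8*w^2 + w*(-4*b - 16)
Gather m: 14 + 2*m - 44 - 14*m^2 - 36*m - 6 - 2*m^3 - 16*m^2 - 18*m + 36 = -2*m^3 - 30*m^2 - 52*m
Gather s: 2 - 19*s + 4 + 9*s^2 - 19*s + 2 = 9*s^2 - 38*s + 8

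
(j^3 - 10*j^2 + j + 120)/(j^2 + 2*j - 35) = (j^2 - 5*j - 24)/(j + 7)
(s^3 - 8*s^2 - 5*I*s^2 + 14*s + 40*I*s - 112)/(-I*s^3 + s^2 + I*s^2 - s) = (I*s^3 + s^2*(5 - 8*I) + 2*s*(-20 + 7*I) - 112*I)/(s*(s^2 + s*(-1 + I) - I))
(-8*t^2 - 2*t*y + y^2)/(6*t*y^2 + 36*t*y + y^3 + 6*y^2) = (-8*t^2 - 2*t*y + y^2)/(y*(6*t*y + 36*t + y^2 + 6*y))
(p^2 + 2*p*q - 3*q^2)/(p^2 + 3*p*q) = (p - q)/p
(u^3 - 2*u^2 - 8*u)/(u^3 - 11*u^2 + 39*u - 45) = u*(u^2 - 2*u - 8)/(u^3 - 11*u^2 + 39*u - 45)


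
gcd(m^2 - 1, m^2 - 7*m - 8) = m + 1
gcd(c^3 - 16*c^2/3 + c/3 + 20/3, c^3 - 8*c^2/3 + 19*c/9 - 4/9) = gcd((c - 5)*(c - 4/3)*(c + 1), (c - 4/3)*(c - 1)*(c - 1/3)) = c - 4/3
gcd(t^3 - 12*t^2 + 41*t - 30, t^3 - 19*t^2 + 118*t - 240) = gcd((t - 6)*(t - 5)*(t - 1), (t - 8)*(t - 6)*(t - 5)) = t^2 - 11*t + 30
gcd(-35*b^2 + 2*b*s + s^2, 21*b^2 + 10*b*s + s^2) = 7*b + s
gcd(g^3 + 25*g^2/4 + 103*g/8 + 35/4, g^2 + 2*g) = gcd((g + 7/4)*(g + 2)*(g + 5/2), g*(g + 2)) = g + 2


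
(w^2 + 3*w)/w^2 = (w + 3)/w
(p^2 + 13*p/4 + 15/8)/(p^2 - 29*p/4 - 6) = (p + 5/2)/(p - 8)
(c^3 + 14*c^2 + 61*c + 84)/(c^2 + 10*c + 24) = (c^2 + 10*c + 21)/(c + 6)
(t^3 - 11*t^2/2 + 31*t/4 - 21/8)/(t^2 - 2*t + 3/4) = t - 7/2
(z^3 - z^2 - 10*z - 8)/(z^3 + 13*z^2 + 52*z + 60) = (z^2 - 3*z - 4)/(z^2 + 11*z + 30)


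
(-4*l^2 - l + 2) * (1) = -4*l^2 - l + 2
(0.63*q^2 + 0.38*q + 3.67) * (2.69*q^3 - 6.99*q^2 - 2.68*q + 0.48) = 1.6947*q^5 - 3.3815*q^4 + 5.5277*q^3 - 26.3693*q^2 - 9.6532*q + 1.7616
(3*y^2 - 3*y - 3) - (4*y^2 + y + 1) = -y^2 - 4*y - 4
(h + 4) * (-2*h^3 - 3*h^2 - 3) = -2*h^4 - 11*h^3 - 12*h^2 - 3*h - 12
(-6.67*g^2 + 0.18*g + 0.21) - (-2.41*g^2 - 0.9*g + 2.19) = -4.26*g^2 + 1.08*g - 1.98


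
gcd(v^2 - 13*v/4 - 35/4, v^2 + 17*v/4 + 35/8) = v + 7/4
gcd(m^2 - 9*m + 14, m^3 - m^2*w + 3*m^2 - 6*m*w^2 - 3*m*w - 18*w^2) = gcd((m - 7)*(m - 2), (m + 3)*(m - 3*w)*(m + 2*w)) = 1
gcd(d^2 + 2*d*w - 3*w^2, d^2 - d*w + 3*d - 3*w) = -d + w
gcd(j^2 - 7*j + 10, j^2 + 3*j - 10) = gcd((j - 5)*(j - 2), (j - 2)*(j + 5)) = j - 2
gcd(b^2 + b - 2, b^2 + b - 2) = b^2 + b - 2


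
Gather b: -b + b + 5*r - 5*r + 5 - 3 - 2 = 0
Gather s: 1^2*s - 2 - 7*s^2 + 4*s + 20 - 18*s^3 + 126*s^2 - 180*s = -18*s^3 + 119*s^2 - 175*s + 18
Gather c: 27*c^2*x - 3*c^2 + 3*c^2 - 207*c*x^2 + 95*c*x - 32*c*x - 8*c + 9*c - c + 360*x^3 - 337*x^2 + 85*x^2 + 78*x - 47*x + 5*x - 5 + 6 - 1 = 27*c^2*x + c*(-207*x^2 + 63*x) + 360*x^3 - 252*x^2 + 36*x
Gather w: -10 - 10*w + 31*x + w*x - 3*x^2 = w*(x - 10) - 3*x^2 + 31*x - 10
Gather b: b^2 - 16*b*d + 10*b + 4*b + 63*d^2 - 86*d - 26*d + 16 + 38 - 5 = b^2 + b*(14 - 16*d) + 63*d^2 - 112*d + 49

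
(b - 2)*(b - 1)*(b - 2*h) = b^3 - 2*b^2*h - 3*b^2 + 6*b*h + 2*b - 4*h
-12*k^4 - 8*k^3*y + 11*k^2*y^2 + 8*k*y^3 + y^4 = (-k + y)*(k + y)*(2*k + y)*(6*k + y)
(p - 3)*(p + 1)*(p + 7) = p^3 + 5*p^2 - 17*p - 21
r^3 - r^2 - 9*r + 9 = (r - 3)*(r - 1)*(r + 3)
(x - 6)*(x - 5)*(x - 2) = x^3 - 13*x^2 + 52*x - 60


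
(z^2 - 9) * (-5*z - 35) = -5*z^3 - 35*z^2 + 45*z + 315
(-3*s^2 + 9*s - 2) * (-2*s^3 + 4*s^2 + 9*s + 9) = 6*s^5 - 30*s^4 + 13*s^3 + 46*s^2 + 63*s - 18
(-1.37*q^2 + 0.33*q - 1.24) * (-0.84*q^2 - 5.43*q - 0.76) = 1.1508*q^4 + 7.1619*q^3 + 0.2909*q^2 + 6.4824*q + 0.9424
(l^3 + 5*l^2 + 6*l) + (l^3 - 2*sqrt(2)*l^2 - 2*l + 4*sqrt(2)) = 2*l^3 - 2*sqrt(2)*l^2 + 5*l^2 + 4*l + 4*sqrt(2)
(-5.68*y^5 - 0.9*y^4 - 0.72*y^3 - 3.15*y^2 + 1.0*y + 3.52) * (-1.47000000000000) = 8.3496*y^5 + 1.323*y^4 + 1.0584*y^3 + 4.6305*y^2 - 1.47*y - 5.1744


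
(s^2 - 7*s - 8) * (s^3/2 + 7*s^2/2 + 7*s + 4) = s^5/2 - 43*s^3/2 - 73*s^2 - 84*s - 32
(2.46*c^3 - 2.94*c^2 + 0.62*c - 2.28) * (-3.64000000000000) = -8.9544*c^3 + 10.7016*c^2 - 2.2568*c + 8.2992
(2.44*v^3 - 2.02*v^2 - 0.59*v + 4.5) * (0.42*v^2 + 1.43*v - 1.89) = 1.0248*v^5 + 2.6408*v^4 - 7.748*v^3 + 4.8641*v^2 + 7.5501*v - 8.505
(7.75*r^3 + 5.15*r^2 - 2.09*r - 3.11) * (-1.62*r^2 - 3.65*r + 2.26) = -12.555*r^5 - 36.6305*r^4 + 2.1033*r^3 + 24.3057*r^2 + 6.6281*r - 7.0286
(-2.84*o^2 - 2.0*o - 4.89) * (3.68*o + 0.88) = -10.4512*o^3 - 9.8592*o^2 - 19.7552*o - 4.3032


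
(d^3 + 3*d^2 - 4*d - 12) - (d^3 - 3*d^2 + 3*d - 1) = 6*d^2 - 7*d - 11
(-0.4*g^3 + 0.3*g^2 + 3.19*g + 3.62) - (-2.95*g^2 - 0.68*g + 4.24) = -0.4*g^3 + 3.25*g^2 + 3.87*g - 0.62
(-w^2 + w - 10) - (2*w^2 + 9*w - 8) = -3*w^2 - 8*w - 2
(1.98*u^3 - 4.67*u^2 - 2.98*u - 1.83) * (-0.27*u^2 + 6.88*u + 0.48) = -0.5346*u^5 + 14.8833*u^4 - 30.3746*u^3 - 22.2499*u^2 - 14.0208*u - 0.8784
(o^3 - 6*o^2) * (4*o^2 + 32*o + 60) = 4*o^5 + 8*o^4 - 132*o^3 - 360*o^2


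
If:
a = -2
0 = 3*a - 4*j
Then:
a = -2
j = -3/2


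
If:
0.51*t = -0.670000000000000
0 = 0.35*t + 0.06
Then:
No Solution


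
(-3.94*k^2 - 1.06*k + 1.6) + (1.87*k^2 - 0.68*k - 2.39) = -2.07*k^2 - 1.74*k - 0.79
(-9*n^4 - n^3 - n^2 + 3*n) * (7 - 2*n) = 18*n^5 - 61*n^4 - 5*n^3 - 13*n^2 + 21*n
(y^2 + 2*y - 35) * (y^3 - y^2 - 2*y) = y^5 + y^4 - 39*y^3 + 31*y^2 + 70*y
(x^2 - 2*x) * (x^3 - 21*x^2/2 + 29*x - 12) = x^5 - 25*x^4/2 + 50*x^3 - 70*x^2 + 24*x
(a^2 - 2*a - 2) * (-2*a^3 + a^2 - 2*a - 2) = -2*a^5 + 5*a^4 + 8*a + 4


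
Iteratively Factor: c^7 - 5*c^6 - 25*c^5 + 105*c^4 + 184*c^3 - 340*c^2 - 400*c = (c - 2)*(c^6 - 3*c^5 - 31*c^4 + 43*c^3 + 270*c^2 + 200*c) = (c - 2)*(c + 1)*(c^5 - 4*c^4 - 27*c^3 + 70*c^2 + 200*c) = (c - 2)*(c + 1)*(c + 4)*(c^4 - 8*c^3 + 5*c^2 + 50*c) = (c - 2)*(c + 1)*(c + 2)*(c + 4)*(c^3 - 10*c^2 + 25*c) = (c - 5)*(c - 2)*(c + 1)*(c + 2)*(c + 4)*(c^2 - 5*c) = c*(c - 5)*(c - 2)*(c + 1)*(c + 2)*(c + 4)*(c - 5)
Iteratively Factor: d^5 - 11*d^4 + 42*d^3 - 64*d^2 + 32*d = (d - 1)*(d^4 - 10*d^3 + 32*d^2 - 32*d) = d*(d - 1)*(d^3 - 10*d^2 + 32*d - 32) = d*(d - 4)*(d - 1)*(d^2 - 6*d + 8) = d*(d - 4)^2*(d - 1)*(d - 2)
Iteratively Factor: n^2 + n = (n)*(n + 1)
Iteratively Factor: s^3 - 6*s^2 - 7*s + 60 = (s - 4)*(s^2 - 2*s - 15) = (s - 4)*(s + 3)*(s - 5)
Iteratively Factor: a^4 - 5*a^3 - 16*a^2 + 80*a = (a + 4)*(a^3 - 9*a^2 + 20*a) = (a - 4)*(a + 4)*(a^2 - 5*a) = (a - 5)*(a - 4)*(a + 4)*(a)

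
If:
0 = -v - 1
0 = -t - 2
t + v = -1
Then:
No Solution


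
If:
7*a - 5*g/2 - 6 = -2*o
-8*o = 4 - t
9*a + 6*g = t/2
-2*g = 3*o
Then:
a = 358/571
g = -240/571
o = 160/571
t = 3564/571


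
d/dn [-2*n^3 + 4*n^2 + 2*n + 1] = -6*n^2 + 8*n + 2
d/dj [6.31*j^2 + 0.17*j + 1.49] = 12.62*j + 0.17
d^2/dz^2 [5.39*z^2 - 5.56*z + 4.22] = 10.7800000000000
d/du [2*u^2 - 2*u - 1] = 4*u - 2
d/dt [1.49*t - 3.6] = 1.49000000000000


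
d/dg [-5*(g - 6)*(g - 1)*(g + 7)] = 215 - 15*g^2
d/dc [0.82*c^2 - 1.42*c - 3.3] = 1.64*c - 1.42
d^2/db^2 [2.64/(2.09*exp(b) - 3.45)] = (11.531784*exp(b) + 19.03572)*exp(b)/(2.09*exp(b) - 3.45)^3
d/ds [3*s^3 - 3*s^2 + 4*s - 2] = 9*s^2 - 6*s + 4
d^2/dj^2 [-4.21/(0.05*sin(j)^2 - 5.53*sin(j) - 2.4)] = (-0.0421*sin(j)^4 + 3.492195*sin(j)^3 - 130.703239*sin(j)^2 + 48.89073*sin(j) + 258.501578)/(-0.05*sin(j)^2 + 5.53*sin(j) + 2.4)^3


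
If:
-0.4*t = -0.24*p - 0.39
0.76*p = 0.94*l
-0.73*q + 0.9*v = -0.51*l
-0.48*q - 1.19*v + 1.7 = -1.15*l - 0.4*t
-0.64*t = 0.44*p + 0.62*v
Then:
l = -0.96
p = -1.19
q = 0.04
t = 0.26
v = 0.57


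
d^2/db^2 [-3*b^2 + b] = -6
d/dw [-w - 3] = -1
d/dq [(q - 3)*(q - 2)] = 2*q - 5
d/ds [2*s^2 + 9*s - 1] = 4*s + 9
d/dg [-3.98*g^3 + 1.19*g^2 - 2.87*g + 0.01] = -11.94*g^2 + 2.38*g - 2.87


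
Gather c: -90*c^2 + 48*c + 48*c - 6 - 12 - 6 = -90*c^2 + 96*c - 24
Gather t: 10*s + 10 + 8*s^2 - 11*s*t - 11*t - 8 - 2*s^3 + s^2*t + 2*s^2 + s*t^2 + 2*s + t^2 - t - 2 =-2*s^3 + 10*s^2 + 12*s + t^2*(s + 1) + t*(s^2 - 11*s - 12)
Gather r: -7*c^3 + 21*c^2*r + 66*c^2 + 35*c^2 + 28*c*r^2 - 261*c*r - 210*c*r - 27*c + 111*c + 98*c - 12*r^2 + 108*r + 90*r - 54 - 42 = -7*c^3 + 101*c^2 + 182*c + r^2*(28*c - 12) + r*(21*c^2 - 471*c + 198) - 96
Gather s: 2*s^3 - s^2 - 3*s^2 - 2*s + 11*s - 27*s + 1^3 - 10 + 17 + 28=2*s^3 - 4*s^2 - 18*s + 36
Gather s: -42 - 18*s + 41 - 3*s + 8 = 7 - 21*s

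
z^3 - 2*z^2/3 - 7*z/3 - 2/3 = (z - 2)*(z + 1/3)*(z + 1)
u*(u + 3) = u^2 + 3*u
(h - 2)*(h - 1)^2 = h^3 - 4*h^2 + 5*h - 2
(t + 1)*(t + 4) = t^2 + 5*t + 4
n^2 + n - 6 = (n - 2)*(n + 3)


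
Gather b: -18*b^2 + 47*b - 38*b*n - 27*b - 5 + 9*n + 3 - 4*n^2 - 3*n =-18*b^2 + b*(20 - 38*n) - 4*n^2 + 6*n - 2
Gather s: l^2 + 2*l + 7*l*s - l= l^2 + 7*l*s + l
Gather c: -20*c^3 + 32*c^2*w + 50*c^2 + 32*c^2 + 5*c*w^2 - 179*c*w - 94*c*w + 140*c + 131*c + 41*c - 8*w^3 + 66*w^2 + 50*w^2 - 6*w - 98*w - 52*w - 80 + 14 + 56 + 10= -20*c^3 + c^2*(32*w + 82) + c*(5*w^2 - 273*w + 312) - 8*w^3 + 116*w^2 - 156*w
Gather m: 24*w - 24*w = 0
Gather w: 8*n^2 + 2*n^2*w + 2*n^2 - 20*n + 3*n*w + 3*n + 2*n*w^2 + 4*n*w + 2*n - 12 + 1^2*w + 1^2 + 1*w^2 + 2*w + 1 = 10*n^2 - 15*n + w^2*(2*n + 1) + w*(2*n^2 + 7*n + 3) - 10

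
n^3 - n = n*(n - 1)*(n + 1)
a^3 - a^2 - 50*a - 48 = (a - 8)*(a + 1)*(a + 6)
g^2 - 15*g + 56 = (g - 8)*(g - 7)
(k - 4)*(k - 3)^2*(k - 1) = k^4 - 11*k^3 + 43*k^2 - 69*k + 36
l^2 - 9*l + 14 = (l - 7)*(l - 2)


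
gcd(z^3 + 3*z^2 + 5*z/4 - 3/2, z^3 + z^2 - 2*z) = z + 2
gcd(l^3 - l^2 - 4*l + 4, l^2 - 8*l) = 1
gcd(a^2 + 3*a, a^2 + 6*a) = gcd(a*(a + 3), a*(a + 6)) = a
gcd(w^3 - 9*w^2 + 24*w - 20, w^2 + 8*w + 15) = 1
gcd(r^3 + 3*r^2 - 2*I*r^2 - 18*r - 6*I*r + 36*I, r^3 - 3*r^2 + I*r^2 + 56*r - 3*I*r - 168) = r - 3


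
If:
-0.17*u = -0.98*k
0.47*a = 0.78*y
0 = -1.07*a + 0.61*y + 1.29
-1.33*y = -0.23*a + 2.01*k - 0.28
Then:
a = 1.84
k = -0.38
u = -2.21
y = 1.11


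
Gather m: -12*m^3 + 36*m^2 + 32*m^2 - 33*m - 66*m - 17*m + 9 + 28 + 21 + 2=-12*m^3 + 68*m^2 - 116*m + 60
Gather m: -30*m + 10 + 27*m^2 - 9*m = 27*m^2 - 39*m + 10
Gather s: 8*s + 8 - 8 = 8*s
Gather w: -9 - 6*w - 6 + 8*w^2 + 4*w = 8*w^2 - 2*w - 15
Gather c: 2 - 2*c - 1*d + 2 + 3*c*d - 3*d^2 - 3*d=c*(3*d - 2) - 3*d^2 - 4*d + 4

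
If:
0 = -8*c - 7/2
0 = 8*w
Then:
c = -7/16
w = 0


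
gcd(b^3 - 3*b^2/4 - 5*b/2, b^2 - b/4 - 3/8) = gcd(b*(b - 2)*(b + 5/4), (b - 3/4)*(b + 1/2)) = 1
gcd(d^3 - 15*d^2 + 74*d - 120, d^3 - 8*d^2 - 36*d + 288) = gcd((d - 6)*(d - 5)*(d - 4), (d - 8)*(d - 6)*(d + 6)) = d - 6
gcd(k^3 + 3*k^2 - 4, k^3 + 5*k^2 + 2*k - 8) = k^2 + k - 2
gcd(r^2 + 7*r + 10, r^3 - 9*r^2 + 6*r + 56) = r + 2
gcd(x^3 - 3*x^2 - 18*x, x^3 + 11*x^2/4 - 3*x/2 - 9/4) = x + 3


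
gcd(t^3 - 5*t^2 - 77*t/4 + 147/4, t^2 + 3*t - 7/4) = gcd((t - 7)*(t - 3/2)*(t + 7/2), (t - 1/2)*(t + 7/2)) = t + 7/2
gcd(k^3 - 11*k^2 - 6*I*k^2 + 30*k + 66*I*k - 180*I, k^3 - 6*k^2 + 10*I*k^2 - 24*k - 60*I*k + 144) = k - 6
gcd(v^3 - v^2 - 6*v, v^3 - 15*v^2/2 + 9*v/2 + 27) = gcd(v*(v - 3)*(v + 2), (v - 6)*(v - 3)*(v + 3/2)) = v - 3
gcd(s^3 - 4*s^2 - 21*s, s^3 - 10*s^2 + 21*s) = s^2 - 7*s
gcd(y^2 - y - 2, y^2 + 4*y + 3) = y + 1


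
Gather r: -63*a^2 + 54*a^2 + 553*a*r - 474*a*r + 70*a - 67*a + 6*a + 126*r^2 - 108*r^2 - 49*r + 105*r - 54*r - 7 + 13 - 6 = -9*a^2 + 9*a + 18*r^2 + r*(79*a + 2)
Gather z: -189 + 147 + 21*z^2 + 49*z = 21*z^2 + 49*z - 42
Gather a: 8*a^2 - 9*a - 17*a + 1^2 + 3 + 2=8*a^2 - 26*a + 6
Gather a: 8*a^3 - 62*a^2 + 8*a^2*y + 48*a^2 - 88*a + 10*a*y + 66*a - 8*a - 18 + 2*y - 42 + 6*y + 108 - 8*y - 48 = 8*a^3 + a^2*(8*y - 14) + a*(10*y - 30)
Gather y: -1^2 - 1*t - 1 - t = -2*t - 2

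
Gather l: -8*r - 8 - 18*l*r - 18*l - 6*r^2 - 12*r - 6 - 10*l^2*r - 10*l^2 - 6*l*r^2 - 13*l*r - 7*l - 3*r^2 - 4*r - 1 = l^2*(-10*r - 10) + l*(-6*r^2 - 31*r - 25) - 9*r^2 - 24*r - 15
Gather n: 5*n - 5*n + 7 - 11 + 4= 0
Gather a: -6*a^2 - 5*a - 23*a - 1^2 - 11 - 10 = -6*a^2 - 28*a - 22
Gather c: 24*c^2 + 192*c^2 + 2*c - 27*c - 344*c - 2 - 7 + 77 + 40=216*c^2 - 369*c + 108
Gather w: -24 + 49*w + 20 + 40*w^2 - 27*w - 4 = 40*w^2 + 22*w - 8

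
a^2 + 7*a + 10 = (a + 2)*(a + 5)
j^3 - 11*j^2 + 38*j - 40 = (j - 5)*(j - 4)*(j - 2)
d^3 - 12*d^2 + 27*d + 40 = (d - 8)*(d - 5)*(d + 1)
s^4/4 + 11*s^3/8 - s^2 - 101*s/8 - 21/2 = (s/4 + 1)*(s - 3)*(s + 1)*(s + 7/2)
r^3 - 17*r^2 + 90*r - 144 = (r - 8)*(r - 6)*(r - 3)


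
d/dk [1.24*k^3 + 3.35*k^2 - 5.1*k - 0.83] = 3.72*k^2 + 6.7*k - 5.1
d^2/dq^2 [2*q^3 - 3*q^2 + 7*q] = 12*q - 6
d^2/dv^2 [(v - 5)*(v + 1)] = 2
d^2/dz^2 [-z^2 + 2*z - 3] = -2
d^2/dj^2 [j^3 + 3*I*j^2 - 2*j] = 6*j + 6*I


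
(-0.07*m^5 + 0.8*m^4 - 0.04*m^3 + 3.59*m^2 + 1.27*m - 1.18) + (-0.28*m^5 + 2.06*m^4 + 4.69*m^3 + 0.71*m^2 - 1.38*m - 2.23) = -0.35*m^5 + 2.86*m^4 + 4.65*m^3 + 4.3*m^2 - 0.11*m - 3.41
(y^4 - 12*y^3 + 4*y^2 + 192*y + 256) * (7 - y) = -y^5 + 19*y^4 - 88*y^3 - 164*y^2 + 1088*y + 1792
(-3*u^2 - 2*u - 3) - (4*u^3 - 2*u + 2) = -4*u^3 - 3*u^2 - 5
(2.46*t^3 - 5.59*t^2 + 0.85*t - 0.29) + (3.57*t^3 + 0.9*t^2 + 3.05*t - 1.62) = 6.03*t^3 - 4.69*t^2 + 3.9*t - 1.91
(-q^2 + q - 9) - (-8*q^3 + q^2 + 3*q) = 8*q^3 - 2*q^2 - 2*q - 9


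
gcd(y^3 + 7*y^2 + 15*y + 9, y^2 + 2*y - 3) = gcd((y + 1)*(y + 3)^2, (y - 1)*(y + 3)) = y + 3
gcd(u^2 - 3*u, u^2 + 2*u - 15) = u - 3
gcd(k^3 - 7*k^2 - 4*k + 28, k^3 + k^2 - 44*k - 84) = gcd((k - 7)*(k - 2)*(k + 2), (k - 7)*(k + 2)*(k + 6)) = k^2 - 5*k - 14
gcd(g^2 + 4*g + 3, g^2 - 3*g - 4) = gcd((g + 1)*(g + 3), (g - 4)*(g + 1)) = g + 1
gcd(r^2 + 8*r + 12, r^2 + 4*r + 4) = r + 2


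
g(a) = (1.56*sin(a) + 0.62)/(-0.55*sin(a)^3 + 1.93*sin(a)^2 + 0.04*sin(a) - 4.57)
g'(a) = (1.56*sin(a) + 0.62)*(1.65*sin(a)^2*cos(a) - 3.86*sin(a)*cos(a) - 0.04*cos(a))/(-0.55*sin(a)^3 + 1.93*sin(a)^2 + 0.04*sin(a) - 4.57)^2 + 1.56*cos(a)/(-0.55*sin(a)^3 + 1.93*sin(a)^2 + 0.04*sin(a) - 4.57)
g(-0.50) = 0.03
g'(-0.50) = -0.35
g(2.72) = -0.29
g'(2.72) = 0.42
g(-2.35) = 0.14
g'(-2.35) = 0.42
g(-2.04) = 0.29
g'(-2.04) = 0.49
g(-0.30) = -0.04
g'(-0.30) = -0.33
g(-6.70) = 0.00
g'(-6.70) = -0.34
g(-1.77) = 0.41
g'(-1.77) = 0.33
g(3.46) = -0.03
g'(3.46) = 0.33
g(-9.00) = 0.01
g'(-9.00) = 0.34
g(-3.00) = -0.09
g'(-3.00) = 0.33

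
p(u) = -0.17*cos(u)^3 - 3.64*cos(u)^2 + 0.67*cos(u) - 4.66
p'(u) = 0.51*sin(u)*cos(u)^2 + 7.28*sin(u)*cos(u) - 0.67*sin(u)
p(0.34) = -7.41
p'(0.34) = 2.22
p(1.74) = -4.88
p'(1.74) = -1.85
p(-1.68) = -4.78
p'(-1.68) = 1.45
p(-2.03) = -5.66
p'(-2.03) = 3.40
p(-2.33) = -6.79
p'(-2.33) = 3.95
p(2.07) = -5.80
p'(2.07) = -3.55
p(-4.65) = -4.72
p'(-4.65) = -1.12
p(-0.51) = -6.96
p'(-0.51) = -2.96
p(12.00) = -6.79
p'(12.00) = -3.13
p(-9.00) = -8.16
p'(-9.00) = 2.84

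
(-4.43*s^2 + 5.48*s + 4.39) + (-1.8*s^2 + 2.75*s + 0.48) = -6.23*s^2 + 8.23*s + 4.87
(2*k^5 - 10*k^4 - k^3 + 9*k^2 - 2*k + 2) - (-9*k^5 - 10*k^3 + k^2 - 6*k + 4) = 11*k^5 - 10*k^4 + 9*k^3 + 8*k^2 + 4*k - 2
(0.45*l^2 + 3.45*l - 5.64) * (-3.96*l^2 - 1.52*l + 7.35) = -1.782*l^4 - 14.346*l^3 + 20.3979*l^2 + 33.9303*l - 41.454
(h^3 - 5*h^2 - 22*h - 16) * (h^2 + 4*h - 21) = h^5 - h^4 - 63*h^3 + h^2 + 398*h + 336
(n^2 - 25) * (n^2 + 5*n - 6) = n^4 + 5*n^3 - 31*n^2 - 125*n + 150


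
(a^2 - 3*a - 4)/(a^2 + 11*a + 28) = (a^2 - 3*a - 4)/(a^2 + 11*a + 28)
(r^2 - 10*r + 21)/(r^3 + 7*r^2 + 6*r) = (r^2 - 10*r + 21)/(r*(r^2 + 7*r + 6))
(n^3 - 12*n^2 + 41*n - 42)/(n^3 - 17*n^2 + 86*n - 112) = (n - 3)/(n - 8)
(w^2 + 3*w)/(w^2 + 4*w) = (w + 3)/(w + 4)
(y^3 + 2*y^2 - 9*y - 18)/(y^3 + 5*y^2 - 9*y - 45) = (y + 2)/(y + 5)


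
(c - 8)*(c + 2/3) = c^2 - 22*c/3 - 16/3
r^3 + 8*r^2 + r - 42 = (r - 2)*(r + 3)*(r + 7)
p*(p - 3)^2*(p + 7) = p^4 + p^3 - 33*p^2 + 63*p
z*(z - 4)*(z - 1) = z^3 - 5*z^2 + 4*z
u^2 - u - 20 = (u - 5)*(u + 4)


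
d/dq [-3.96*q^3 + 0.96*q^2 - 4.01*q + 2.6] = -11.88*q^2 + 1.92*q - 4.01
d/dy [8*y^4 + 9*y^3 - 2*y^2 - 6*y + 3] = 32*y^3 + 27*y^2 - 4*y - 6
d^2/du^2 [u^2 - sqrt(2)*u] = 2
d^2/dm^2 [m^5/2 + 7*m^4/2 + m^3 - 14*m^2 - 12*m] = 10*m^3 + 42*m^2 + 6*m - 28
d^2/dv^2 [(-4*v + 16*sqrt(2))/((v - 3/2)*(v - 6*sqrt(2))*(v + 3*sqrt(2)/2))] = 192*(-4*v^5 + 6*v^4 + 50*sqrt(2)*v^4 - 465*v^3 - 73*sqrt(2)*v^3 + 396*sqrt(2)*v^2 + 864*v^2 - 1458*sqrt(2)*v + 2106*v - 1944 + 2673*sqrt(2))/(32*v^9 - 432*sqrt(2)*v^8 - 144*v^8 + 2376*v^7 + 1944*sqrt(2)*v^7 - 9828*v^6 + 6804*sqrt(2)*v^6 - 42282*sqrt(2)*v^5 - 24300*v^5 - 74358*sqrt(2)*v^4 + 167670*v^4 - 449064*v^3 + 597051*sqrt(2)*v^3 - 944784*sqrt(2)*v^2 + 971028*v^2 - 1259712*v + 472392*sqrt(2)*v + 629856)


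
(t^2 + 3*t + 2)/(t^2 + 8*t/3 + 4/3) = 3*(t + 1)/(3*t + 2)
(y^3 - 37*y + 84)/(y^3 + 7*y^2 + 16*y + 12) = (y^3 - 37*y + 84)/(y^3 + 7*y^2 + 16*y + 12)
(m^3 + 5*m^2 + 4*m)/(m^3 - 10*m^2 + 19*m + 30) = m*(m + 4)/(m^2 - 11*m + 30)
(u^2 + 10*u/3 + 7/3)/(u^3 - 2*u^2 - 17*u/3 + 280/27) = 9*(u + 1)/(9*u^2 - 39*u + 40)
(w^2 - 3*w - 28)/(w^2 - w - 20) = (w - 7)/(w - 5)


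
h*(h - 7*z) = h^2 - 7*h*z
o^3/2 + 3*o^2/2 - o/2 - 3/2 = (o/2 + 1/2)*(o - 1)*(o + 3)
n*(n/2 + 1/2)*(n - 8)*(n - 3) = n^4/2 - 5*n^3 + 13*n^2/2 + 12*n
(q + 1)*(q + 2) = q^2 + 3*q + 2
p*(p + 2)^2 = p^3 + 4*p^2 + 4*p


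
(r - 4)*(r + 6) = r^2 + 2*r - 24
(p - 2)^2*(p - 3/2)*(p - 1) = p^4 - 13*p^3/2 + 31*p^2/2 - 16*p + 6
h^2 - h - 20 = (h - 5)*(h + 4)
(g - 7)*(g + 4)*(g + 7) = g^3 + 4*g^2 - 49*g - 196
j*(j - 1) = j^2 - j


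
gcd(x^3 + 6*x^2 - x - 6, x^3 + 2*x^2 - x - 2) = x^2 - 1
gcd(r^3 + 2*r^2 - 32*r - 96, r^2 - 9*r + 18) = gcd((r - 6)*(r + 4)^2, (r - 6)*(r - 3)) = r - 6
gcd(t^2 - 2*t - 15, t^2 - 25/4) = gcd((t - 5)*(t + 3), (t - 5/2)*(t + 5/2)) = 1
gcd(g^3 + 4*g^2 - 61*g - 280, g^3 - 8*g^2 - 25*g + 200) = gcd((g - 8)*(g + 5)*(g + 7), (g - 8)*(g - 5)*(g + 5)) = g^2 - 3*g - 40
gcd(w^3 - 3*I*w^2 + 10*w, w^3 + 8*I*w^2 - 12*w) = w^2 + 2*I*w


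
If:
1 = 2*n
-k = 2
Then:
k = -2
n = 1/2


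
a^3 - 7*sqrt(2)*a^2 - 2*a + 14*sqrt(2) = (a - 7*sqrt(2))*(a - sqrt(2))*(a + sqrt(2))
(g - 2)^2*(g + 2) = g^3 - 2*g^2 - 4*g + 8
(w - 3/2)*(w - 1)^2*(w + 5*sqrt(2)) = w^4 - 7*w^3/2 + 5*sqrt(2)*w^3 - 35*sqrt(2)*w^2/2 + 4*w^2 - 3*w/2 + 20*sqrt(2)*w - 15*sqrt(2)/2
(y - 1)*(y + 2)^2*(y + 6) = y^4 + 9*y^3 + 18*y^2 - 4*y - 24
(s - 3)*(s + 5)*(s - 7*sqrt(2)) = s^3 - 7*sqrt(2)*s^2 + 2*s^2 - 14*sqrt(2)*s - 15*s + 105*sqrt(2)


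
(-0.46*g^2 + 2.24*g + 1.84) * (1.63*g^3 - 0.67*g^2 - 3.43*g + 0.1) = -0.7498*g^5 + 3.9594*g^4 + 3.0762*g^3 - 8.962*g^2 - 6.0872*g + 0.184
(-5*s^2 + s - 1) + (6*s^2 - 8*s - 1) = s^2 - 7*s - 2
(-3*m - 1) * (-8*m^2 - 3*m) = 24*m^3 + 17*m^2 + 3*m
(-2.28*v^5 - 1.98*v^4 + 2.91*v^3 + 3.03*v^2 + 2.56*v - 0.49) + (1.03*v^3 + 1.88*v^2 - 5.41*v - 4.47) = -2.28*v^5 - 1.98*v^4 + 3.94*v^3 + 4.91*v^2 - 2.85*v - 4.96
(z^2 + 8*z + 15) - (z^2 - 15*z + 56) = 23*z - 41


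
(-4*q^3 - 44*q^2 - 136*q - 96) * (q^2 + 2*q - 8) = -4*q^5 - 52*q^4 - 192*q^3 - 16*q^2 + 896*q + 768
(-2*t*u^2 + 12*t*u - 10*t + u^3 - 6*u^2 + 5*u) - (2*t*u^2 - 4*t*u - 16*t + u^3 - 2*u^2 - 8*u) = -4*t*u^2 + 16*t*u + 6*t - 4*u^2 + 13*u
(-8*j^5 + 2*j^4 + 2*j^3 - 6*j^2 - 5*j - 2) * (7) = -56*j^5 + 14*j^4 + 14*j^3 - 42*j^2 - 35*j - 14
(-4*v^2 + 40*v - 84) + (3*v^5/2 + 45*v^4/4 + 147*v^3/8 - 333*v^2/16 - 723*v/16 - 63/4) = 3*v^5/2 + 45*v^4/4 + 147*v^3/8 - 397*v^2/16 - 83*v/16 - 399/4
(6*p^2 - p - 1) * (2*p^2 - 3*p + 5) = 12*p^4 - 20*p^3 + 31*p^2 - 2*p - 5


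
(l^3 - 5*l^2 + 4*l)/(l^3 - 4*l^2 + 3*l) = (l - 4)/(l - 3)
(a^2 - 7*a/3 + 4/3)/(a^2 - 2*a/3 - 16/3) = (-3*a^2 + 7*a - 4)/(-3*a^2 + 2*a + 16)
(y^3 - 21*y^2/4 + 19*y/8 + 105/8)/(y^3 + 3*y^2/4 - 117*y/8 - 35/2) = (2*y^2 - 13*y + 21)/(2*y^2 - y - 28)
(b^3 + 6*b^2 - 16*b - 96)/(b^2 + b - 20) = (b^2 + 10*b + 24)/(b + 5)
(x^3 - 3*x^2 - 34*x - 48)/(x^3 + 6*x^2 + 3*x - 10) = (x^2 - 5*x - 24)/(x^2 + 4*x - 5)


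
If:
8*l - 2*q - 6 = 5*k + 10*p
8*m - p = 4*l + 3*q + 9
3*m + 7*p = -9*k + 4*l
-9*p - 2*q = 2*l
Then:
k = 156*q/2567 - 348/2567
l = 41*q/5134 + 2673/5134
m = 53*q/151 + 207/151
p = -575*q/2567 - 297/2567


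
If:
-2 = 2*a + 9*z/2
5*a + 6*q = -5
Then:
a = -9*z/4 - 1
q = 15*z/8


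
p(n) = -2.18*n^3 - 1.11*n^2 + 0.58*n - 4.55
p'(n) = -6.54*n^2 - 2.22*n + 0.58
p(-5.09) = 251.22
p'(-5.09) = -157.56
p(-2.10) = 9.53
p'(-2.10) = -23.60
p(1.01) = -7.34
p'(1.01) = -8.33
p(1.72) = -17.93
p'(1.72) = -22.59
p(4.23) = -186.96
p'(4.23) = -125.83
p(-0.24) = -4.72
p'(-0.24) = 0.74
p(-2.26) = 13.63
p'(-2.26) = -27.81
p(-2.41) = 18.12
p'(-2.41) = -32.05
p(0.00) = -4.55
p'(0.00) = 0.58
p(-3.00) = 42.58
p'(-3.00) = -51.62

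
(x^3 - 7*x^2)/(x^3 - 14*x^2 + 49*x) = x/(x - 7)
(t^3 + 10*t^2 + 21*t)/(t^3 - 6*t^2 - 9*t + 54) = t*(t + 7)/(t^2 - 9*t + 18)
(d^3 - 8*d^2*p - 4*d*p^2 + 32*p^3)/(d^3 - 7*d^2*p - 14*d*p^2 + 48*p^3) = (d + 2*p)/(d + 3*p)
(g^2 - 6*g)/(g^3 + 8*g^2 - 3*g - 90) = g*(g - 6)/(g^3 + 8*g^2 - 3*g - 90)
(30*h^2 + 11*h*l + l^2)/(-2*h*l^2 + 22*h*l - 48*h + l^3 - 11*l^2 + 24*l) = (-30*h^2 - 11*h*l - l^2)/(2*h*l^2 - 22*h*l + 48*h - l^3 + 11*l^2 - 24*l)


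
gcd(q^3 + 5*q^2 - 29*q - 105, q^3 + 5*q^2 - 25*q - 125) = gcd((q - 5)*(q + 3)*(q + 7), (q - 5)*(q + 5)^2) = q - 5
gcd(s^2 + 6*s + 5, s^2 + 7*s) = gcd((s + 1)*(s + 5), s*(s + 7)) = 1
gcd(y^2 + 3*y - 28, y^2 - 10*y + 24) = y - 4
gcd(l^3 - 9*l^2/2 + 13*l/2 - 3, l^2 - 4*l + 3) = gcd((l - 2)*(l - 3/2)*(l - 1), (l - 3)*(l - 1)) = l - 1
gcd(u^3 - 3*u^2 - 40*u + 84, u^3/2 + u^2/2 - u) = 1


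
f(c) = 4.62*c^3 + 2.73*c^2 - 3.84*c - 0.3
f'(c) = 13.86*c^2 + 5.46*c - 3.84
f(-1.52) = -4.38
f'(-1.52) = 19.88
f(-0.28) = 0.89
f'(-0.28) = -4.28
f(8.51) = 3012.01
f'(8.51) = 1046.37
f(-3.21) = -112.66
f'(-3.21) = 121.45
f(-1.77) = -10.57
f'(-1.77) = 29.92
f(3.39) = 198.04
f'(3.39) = 173.95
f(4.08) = 343.26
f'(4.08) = 249.16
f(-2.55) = -49.36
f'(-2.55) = 72.36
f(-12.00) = -7544.46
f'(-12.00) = 1926.48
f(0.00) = -0.30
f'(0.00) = -3.84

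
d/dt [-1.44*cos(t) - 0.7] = 1.44*sin(t)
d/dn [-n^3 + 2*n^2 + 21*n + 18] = -3*n^2 + 4*n + 21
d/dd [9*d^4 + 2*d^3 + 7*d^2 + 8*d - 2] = 36*d^3 + 6*d^2 + 14*d + 8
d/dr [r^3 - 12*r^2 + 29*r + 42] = 3*r^2 - 24*r + 29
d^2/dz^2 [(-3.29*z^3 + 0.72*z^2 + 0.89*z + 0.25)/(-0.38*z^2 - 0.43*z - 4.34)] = (4.44089209850063e-16*z^5 + 4.44089209850063e-16*z^4 - 9.65682999999999*z^3 + 43.746732*z^2 + 380.376372*z - 23.069278)/(0.054872*z^6 + 0.186276*z^5 + 2.090874*z^4 + 4.334443*z^3 + 23.879982*z^2 + 24.297924*z + 81.746504)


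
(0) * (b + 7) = 0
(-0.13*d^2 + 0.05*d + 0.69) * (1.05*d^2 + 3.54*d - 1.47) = -0.1365*d^4 - 0.4077*d^3 + 1.0926*d^2 + 2.3691*d - 1.0143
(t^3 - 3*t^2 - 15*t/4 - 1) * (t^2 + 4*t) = t^5 + t^4 - 63*t^3/4 - 16*t^2 - 4*t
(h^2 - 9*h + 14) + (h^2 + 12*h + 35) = 2*h^2 + 3*h + 49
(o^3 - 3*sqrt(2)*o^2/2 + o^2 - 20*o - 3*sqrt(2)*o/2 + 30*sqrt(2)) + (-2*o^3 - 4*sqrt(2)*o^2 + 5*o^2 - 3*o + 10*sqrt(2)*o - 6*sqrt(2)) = -o^3 - 11*sqrt(2)*o^2/2 + 6*o^2 - 23*o + 17*sqrt(2)*o/2 + 24*sqrt(2)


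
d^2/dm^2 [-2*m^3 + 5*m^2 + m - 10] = 10 - 12*m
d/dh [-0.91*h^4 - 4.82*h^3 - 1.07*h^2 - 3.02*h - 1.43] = -3.64*h^3 - 14.46*h^2 - 2.14*h - 3.02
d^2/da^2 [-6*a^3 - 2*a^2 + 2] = -36*a - 4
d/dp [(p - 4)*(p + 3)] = 2*p - 1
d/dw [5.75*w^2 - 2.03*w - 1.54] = 11.5*w - 2.03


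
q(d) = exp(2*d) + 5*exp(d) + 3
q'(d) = 2*exp(2*d) + 5*exp(d)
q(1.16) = 29.13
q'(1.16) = 36.30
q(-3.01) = 3.25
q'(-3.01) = 0.25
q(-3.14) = 3.22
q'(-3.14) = 0.22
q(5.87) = 127266.58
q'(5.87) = 252755.92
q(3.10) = 606.74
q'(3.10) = 1096.49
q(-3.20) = 3.21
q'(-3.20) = 0.21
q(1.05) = 25.45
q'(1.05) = 30.62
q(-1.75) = 3.90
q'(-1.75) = 0.93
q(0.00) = 9.00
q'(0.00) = 7.00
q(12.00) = 26489935906.80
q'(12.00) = 52979058033.64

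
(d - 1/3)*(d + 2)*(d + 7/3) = d^3 + 4*d^2 + 29*d/9 - 14/9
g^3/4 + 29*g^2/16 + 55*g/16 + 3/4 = (g/4 + 1)*(g + 1/4)*(g + 3)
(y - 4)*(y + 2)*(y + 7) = y^3 + 5*y^2 - 22*y - 56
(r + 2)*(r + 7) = r^2 + 9*r + 14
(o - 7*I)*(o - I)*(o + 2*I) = o^3 - 6*I*o^2 + 9*o - 14*I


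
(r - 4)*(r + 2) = r^2 - 2*r - 8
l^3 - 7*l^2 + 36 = (l - 6)*(l - 3)*(l + 2)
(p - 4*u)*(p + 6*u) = p^2 + 2*p*u - 24*u^2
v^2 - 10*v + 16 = (v - 8)*(v - 2)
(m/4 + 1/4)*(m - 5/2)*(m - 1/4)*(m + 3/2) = m^4/4 - m^3/16 - 19*m^2/16 - 41*m/64 + 15/64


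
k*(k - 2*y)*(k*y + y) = k^3*y - 2*k^2*y^2 + k^2*y - 2*k*y^2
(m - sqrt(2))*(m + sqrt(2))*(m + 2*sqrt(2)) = m^3 + 2*sqrt(2)*m^2 - 2*m - 4*sqrt(2)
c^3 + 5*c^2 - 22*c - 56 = (c - 4)*(c + 2)*(c + 7)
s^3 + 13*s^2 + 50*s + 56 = (s + 2)*(s + 4)*(s + 7)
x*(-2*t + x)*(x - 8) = -2*t*x^2 + 16*t*x + x^3 - 8*x^2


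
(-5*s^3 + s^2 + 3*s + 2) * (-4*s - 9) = 20*s^4 + 41*s^3 - 21*s^2 - 35*s - 18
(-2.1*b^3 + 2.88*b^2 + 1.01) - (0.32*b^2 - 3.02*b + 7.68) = -2.1*b^3 + 2.56*b^2 + 3.02*b - 6.67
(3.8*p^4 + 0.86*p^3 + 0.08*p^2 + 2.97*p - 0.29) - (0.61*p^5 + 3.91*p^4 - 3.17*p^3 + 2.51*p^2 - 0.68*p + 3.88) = -0.61*p^5 - 0.11*p^4 + 4.03*p^3 - 2.43*p^2 + 3.65*p - 4.17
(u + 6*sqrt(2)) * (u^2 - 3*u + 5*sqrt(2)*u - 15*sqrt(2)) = u^3 - 3*u^2 + 11*sqrt(2)*u^2 - 33*sqrt(2)*u + 60*u - 180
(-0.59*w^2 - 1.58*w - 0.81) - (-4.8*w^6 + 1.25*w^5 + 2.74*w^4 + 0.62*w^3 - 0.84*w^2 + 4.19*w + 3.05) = 4.8*w^6 - 1.25*w^5 - 2.74*w^4 - 0.62*w^3 + 0.25*w^2 - 5.77*w - 3.86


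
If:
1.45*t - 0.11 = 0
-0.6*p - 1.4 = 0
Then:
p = -2.33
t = 0.08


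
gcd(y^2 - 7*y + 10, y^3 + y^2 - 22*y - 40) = y - 5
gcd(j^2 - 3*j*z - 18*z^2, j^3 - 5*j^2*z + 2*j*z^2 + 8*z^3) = 1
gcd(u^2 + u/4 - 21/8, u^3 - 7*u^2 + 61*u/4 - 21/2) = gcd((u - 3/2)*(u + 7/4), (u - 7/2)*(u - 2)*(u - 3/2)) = u - 3/2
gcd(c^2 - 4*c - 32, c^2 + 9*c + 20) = c + 4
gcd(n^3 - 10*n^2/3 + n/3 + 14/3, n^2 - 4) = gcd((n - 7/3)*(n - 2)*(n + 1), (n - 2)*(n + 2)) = n - 2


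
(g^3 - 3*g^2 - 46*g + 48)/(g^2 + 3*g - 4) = (g^2 - 2*g - 48)/(g + 4)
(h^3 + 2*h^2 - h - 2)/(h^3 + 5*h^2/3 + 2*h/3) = 3*(h^2 + h - 2)/(h*(3*h + 2))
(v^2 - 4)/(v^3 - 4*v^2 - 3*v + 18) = (v - 2)/(v^2 - 6*v + 9)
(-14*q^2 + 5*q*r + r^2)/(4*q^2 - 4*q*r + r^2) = (-7*q - r)/(2*q - r)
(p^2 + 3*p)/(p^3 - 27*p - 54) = p/(p^2 - 3*p - 18)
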